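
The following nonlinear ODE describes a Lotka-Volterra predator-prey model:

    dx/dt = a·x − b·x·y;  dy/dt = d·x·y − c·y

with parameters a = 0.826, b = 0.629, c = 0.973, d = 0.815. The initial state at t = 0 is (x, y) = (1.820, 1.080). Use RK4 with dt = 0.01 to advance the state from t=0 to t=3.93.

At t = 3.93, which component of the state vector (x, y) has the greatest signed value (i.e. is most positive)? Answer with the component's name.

t=0.000: state=(1.820, 1.080)
step 1 (dt=0.01): k1=(0.267, 0.551), k2=(0.264, 0.554), k3=(0.264, 0.554), k4=(0.261, 0.556); state += dt/6·(k1+2k2+2k3+k4)
t=0.010: state=(1.823, 1.086)
t=0.020: state=(1.825, 1.091)
t=0.030: state=(1.828, 1.097)
continuing one RK4 step at a time; state shown every 20 steps (Δt=0.2):
t=0.200: state=(1.860, 1.200)
t=0.400: state=(1.871, 1.340)
t=0.600: state=(1.847, 1.494)
t=0.800: state=(1.787, 1.655)
t=1.000: state=(1.695, 1.810)
t=1.200: state=(1.579, 1.946)
t=1.400: state=(1.448, 2.050)
t=1.600: state=(1.314, 2.113)
t=1.800: state=(1.186, 2.132)
t=2.000: state=(1.071, 2.109)
t=2.200: state=(0.972, 2.050)
t=2.400: state=(0.891, 1.964)
t=2.600: state=(0.826, 1.859)
t=2.800: state=(0.777, 1.744)
t=3.000: state=(0.741, 1.624)
t=3.200: state=(0.718, 1.505)
t=3.400: state=(0.706, 1.392)
t=3.600: state=(0.704, 1.285)
t=3.800: state=(0.711, 1.187)
t=3.930: state=(0.720, 1.128)
compare at T: x=0.720, y=1.128

largest component: y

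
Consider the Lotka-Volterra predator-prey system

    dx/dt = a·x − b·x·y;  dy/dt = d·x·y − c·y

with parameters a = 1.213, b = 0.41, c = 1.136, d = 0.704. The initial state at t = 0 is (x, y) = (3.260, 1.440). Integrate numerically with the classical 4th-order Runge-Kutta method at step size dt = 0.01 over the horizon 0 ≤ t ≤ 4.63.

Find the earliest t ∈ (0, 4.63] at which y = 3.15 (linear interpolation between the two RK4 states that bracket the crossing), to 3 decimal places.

t=0.000: state=(3.260, 1.440)
step 1 (dt=0.01): k1=(2.030, 1.669), k2=(2.025, 1.689), k3=(2.025, 1.689), k4=(2.020, 1.709); state += dt/6·(k1+2k2+2k3+k4)
t=0.010: state=(3.280, 1.457)
t=0.020: state=(3.300, 1.474)
t=0.030: state=(3.320, 1.492)
continuing one RK4 step at a time; state shown every 20 steps (Δt=0.2):
t=0.200: state=(3.633, 1.866)
t=0.400: state=(3.875, 2.528)
t=0.530: state=(3.905, 3.116)
next step: t=0.540: state=(3.902, 3.167) — y has crossed 3.15
linear interpolation between t=0.530 (3.11588) and t=0.540 (3.16653) → t≈0.537

t = 0.537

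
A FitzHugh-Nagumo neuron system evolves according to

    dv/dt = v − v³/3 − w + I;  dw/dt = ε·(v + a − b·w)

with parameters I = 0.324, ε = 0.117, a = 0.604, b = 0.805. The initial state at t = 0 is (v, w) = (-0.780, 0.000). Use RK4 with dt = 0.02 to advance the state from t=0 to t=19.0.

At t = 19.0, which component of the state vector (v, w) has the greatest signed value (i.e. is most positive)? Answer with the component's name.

largest component: v

t=0.000: state=(-0.780, 0.000)
step 1 (dt=0.02): k1=(-0.298, -0.021), k2=(-0.299, -0.021), k3=(-0.299, -0.021), k4=(-0.300, -0.021); state += dt/6·(k1+2k2+2k3+k4)
t=0.020: state=(-0.786, -0.000)
t=0.040: state=(-0.792, -0.001)
t=0.060: state=(-0.798, -0.001)
continuing one RK4 step at a time; state shown every 50 steps (Δt=1):
t=1.000: state=(-1.095, -0.038)
t=2.000: state=(-1.313, -0.103)
t=3.000: state=(-1.375, -0.177)
t=4.000: state=(-1.353, -0.247)
t=5.000: state=(-1.299, -0.305)
t=6.000: state=(-1.234, -0.352)
t=7.000: state=(-1.164, -0.387)
t=8.000: state=(-1.090, -0.410)
t=9.000: state=(-1.012, -0.423)
t=10.000: state=(-0.927, -0.426)
t=11.000: state=(-0.833, -0.419)
t=12.000: state=(-0.719, -0.400)
t=13.000: state=(-0.564, -0.369)
t=14.000: state=(-0.311, -0.318)
t=15.000: state=(0.207, -0.231)
t=16.000: state=(1.204, -0.066)
t=17.000: state=(1.742, 0.181)
t=18.000: state=(1.724, 0.427)
t=19.000: state=(1.619, 0.643)
compare at T: v=1.619, w=0.643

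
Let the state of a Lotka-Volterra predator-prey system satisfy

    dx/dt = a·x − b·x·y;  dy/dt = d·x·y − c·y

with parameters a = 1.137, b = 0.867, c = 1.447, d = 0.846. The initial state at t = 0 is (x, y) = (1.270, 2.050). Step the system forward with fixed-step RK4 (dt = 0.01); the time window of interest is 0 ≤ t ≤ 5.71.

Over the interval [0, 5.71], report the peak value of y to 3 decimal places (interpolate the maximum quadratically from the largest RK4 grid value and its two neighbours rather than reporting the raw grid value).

t=0.000: state=(1.270, 2.050)
step 1 (dt=0.01): k1=(-0.813, -0.764), k2=(-0.806, -0.769), k3=(-0.806, -0.769), k4=(-0.800, -0.775); state += dt/6·(k1+2k2+2k3+k4)
t=0.010: state=(1.262, 2.042)
t=0.020: state=(1.254, 2.035)
t=0.030: state=(1.246, 2.027)
continuing one RK4 step at a time; state shown every 20 steps (Δt=0.2):
t=0.200: state=(1.133, 1.880)
t=0.400: state=(1.044, 1.691)
t=0.600: state=(0.994, 1.503)
t=0.800: state=(0.976, 1.329)
t=1.000: state=(0.986, 1.174)
t=1.200: state=(1.022, 1.042)
t=1.400: state=(1.082, 0.932)
t=1.600: state=(1.165, 0.843)
t=1.800: state=(1.271, 0.776)
t=2.000: state=(1.401, 0.728)
t=2.200: state=(1.554, 0.699)
t=2.400: state=(1.730, 0.691)
t=2.600: state=(1.925, 0.705)
t=2.800: state=(2.132, 0.744)
t=3.000: state=(2.340, 0.813)
t=3.200: state=(2.529, 0.919)
t=3.400: state=(2.674, 1.070)
t=3.600: state=(2.743, 1.268)
t=3.800: state=(2.708, 1.508)
t=4.000: state=(2.559, 1.766)
t=4.200: state=(2.316, 1.999)
t=4.400: state=(2.025, 2.161)
t=4.600: state=(1.735, 2.224)
t=4.800: state=(1.484, 2.184)
t=5.000: state=(1.288, 2.066)
t=5.200: state=(1.146, 1.899)
t=5.400: state=(1.052, 1.711)
t=5.600: state=(0.997, 1.523)
t=5.710: state=(0.982, 1.424)
largest grid value and its neighbours: y(4.610)=2.22386, y(4.620)=2.22394, y(4.630)=2.22376
parabola through these three points peaks at t≈4.618 with y≈2.22394

max y = 2.224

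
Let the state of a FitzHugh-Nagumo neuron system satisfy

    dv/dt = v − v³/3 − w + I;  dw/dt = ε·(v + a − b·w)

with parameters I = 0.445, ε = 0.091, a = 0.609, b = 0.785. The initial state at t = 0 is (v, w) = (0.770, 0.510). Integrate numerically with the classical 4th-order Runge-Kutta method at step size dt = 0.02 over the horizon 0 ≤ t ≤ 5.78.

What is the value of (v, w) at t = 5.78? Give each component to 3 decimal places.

(v, w) = (1.221, 1.183)

t=0.000: state=(0.770, 0.510)
step 1 (dt=0.02): k1=(0.553, 0.089), k2=(0.554, 0.089), k3=(0.554, 0.089), k4=(0.555, 0.090); state += dt/6·(k1+2k2+2k3+k4)
t=0.020: state=(0.781, 0.512)
t=0.040: state=(0.792, 0.514)
t=0.060: state=(0.803, 0.515)
continuing one RK4 step at a time; state shown every 10 steps (Δt=0.2):
t=0.200: state=(0.883, 0.529)
t=0.400: state=(0.996, 0.549)
t=0.600: state=(1.106, 0.571)
t=0.800: state=(1.206, 0.595)
t=1.000: state=(1.293, 0.620)
t=1.200: state=(1.364, 0.647)
t=1.400: state=(1.420, 0.674)
t=1.600: state=(1.460, 0.701)
t=1.800: state=(1.487, 0.729)
t=2.000: state=(1.504, 0.757)
t=2.200: state=(1.511, 0.784)
t=2.400: state=(1.513, 0.811)
t=2.600: state=(1.509, 0.838)
t=2.800: state=(1.501, 0.864)
t=3.000: state=(1.491, 0.890)
t=3.200: state=(1.478, 0.915)
t=3.400: state=(1.463, 0.940)
t=3.600: state=(1.448, 0.964)
t=3.800: state=(1.431, 0.987)
t=4.000: state=(1.413, 1.010)
t=4.200: state=(1.394, 1.032)
t=4.400: state=(1.374, 1.053)
t=4.600: state=(1.354, 1.074)
t=4.800: state=(1.333, 1.094)
t=5.000: state=(1.312, 1.114)
t=5.200: state=(1.290, 1.132)
t=5.400: state=(1.267, 1.150)
t=5.600: state=(1.243, 1.168)
t=5.780: state=(1.221, 1.183)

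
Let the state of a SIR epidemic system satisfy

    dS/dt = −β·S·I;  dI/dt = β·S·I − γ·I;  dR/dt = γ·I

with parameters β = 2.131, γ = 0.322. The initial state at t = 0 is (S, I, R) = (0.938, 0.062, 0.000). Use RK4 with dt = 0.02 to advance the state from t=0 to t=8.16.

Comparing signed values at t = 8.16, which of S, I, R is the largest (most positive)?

largest component: R

t=0.000: state=(0.938, 0.062, 0.000)
step 1 (dt=0.02): k1=(-0.124, 0.104, 0.020), k2=(-0.126, 0.106, 0.020), k3=(-0.126, 0.106, 0.020), k4=(-0.128, 0.107, 0.021); state += dt/6·(k1+2k2+2k3+k4)
t=0.020: state=(0.935, 0.064, 0.000)
t=0.040: state=(0.933, 0.066, 0.001)
t=0.060: state=(0.930, 0.069, 0.001)
continuing one RK4 step at a time; state shown every 25 steps (Δt=0.5):
t=0.500: state=(0.847, 0.137, 0.015)
t=1.000: state=(0.686, 0.266, 0.047)
t=1.500: state=(0.475, 0.422, 0.103)
t=2.000: state=(0.284, 0.536, 0.181)
t=2.500: state=(0.156, 0.573, 0.271)
t=3.000: state=(0.085, 0.552, 0.362)
t=3.500: state=(0.049, 0.504, 0.447)
t=4.000: state=(0.029, 0.447, 0.524)
t=4.500: state=(0.019, 0.390, 0.591)
t=5.000: state=(0.013, 0.338, 0.650)
t=5.500: state=(0.009, 0.291, 0.700)
t=6.000: state=(0.007, 0.250, 0.744)
t=6.500: state=(0.005, 0.214, 0.781)
t=7.000: state=(0.004, 0.183, 0.813)
t=7.500: state=(0.004, 0.156, 0.840)
t=8.000: state=(0.003, 0.134, 0.863)
t=8.160: state=(0.003, 0.127, 0.870)
compare at T: S=0.003, I=0.127, R=0.870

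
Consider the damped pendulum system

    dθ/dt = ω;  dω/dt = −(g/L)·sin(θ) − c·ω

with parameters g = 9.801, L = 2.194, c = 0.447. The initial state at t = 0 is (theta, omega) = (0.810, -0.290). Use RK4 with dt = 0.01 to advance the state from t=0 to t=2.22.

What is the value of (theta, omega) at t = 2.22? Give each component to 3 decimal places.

t=0.000: state=(0.810, -0.290)
step 1 (dt=0.01): k1=(-0.290, -3.106), k2=(-0.306, -3.094), k3=(-0.305, -3.094), k4=(-0.321, -3.083); state += dt/6·(k1+2k2+2k3+k4)
t=0.010: state=(0.807, -0.321)
t=0.020: state=(0.804, -0.352)
t=0.030: state=(0.800, -0.382)
continuing one RK4 step at a time; state shown every 10 steps (Δt=0.1):
t=0.100: state=(0.766, -0.588)
t=0.200: state=(0.694, -0.854)
t=0.300: state=(0.596, -1.080)
t=0.400: state=(0.479, -1.256)
t=0.500: state=(0.347, -1.377)
t=0.600: state=(0.206, -1.436)
t=0.700: state=(0.062, -1.431)
t=0.800: state=(-0.078, -1.365)
t=0.900: state=(-0.209, -1.242)
t=1.000: state=(-0.325, -1.072)
t=1.100: state=(-0.422, -0.864)
t=1.200: state=(-0.497, -0.632)
t=1.300: state=(-0.548, -0.385)
t=1.400: state=(-0.574, -0.135)
t=1.500: state=(-0.575, 0.109)
t=1.600: state=(-0.553, 0.338)
t=1.700: state=(-0.508, 0.545)
t=1.800: state=(-0.445, 0.722)
t=1.900: state=(-0.365, 0.863)
t=2.000: state=(-0.274, 0.963)
t=2.100: state=(-0.174, 1.018)
t=2.200: state=(-0.072, 1.026)
t=2.220: state=(-0.051, 1.023)

(theta, omega) = (-0.051, 1.023)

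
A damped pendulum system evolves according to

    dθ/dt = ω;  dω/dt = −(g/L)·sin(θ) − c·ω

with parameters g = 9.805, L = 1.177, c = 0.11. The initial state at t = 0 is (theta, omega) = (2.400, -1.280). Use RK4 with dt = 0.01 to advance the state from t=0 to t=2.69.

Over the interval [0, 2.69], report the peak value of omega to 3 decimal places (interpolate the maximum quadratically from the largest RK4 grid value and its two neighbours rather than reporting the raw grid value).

max omega = 4.981

t=0.000: state=(2.400, -1.280)
step 1 (dt=0.01): k1=(-1.280, -5.486), k2=(-1.307, -5.522), k3=(-1.308, -5.523), k4=(-1.335, -5.560); state += dt/6·(k1+2k2+2k3+k4)
t=0.010: state=(2.387, -1.335)
t=0.020: state=(2.373, -1.391)
t=0.030: state=(2.359, -1.448)
continuing one RK4 step at a time; state shown every 10 steps (Δt=0.1):
t=0.100: state=(2.243, -1.868)
t=0.200: state=(2.023, -2.545)
t=0.300: state=(1.732, -3.303)
t=0.400: state=(1.362, -4.090)
t=0.500: state=(0.916, -4.794)
t=0.600: state=(0.411, -5.248)
t=0.700: state=(-0.120, -5.310)
t=0.800: state=(-0.636, -4.946)
t=0.900: state=(-1.099, -4.263)
t=1.000: state=(-1.484, -3.423)
t=1.100: state=(-1.783, -2.562)
t=1.200: state=(-1.998, -1.751)
t=1.300: state=(-2.135, -1.006)
t=1.400: state=(-2.201, -0.313)
t=1.500: state=(-2.198, 0.358)
t=1.600: state=(-2.129, 1.038)
t=1.700: state=(-1.990, 1.756)
t=1.800: state=(-1.776, 2.522)
t=1.900: state=(-1.484, 3.318)
t=2.000: state=(-1.114, 4.077)
t=2.100: state=(-0.674, 4.675)
t=2.200: state=(-0.189, 4.968)
t=2.300: state=(0.306, 4.865)
t=2.400: state=(0.772, 4.387)
t=2.500: state=(1.175, 3.656)
t=2.600: state=(1.499, 2.812)
t=2.690: state=(1.717, 2.040)
largest grid value and its neighbours: omega(2.210)=4.97650, omega(2.220)=4.98052, omega(2.230)=4.98040
parabola through these three points peaks at t≈2.225 with omega≈4.98097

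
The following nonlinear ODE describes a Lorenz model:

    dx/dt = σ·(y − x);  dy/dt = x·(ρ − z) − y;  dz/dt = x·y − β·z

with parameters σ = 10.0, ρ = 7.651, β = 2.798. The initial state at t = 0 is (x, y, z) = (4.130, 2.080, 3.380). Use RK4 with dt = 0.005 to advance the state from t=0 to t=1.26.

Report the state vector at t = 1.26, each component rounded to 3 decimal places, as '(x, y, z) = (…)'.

t=0.000: state=(4.130, 2.080, 3.380)
step 1 (dt=0.005): k1=(-20.500, 15.559, -0.867), k2=(-19.599, 15.310, -0.809), k3=(-19.627, 15.320, -0.807), k4=(-18.753, 15.080, -0.751); state += dt/6·(k1+2k2+2k3+k4)
t=0.005: state=(4.032, 2.157, 3.376)
t=0.010: state=(3.942, 2.231, 3.372)
t=0.015: state=(3.861, 2.303, 3.370)
continuing one RK4 step at a time; state shown every 10 steps (Δt=0.05):
t=0.050: state=(3.474, 2.761, 3.363)
t=0.100: state=(3.316, 3.327, 3.403)
t=0.150: state=(3.433, 3.852, 3.523)
t=0.200: state=(3.707, 4.363, 3.748)
t=0.250: state=(4.071, 4.858, 4.097)
t=0.300: state=(4.480, 5.313, 4.580)
t=0.350: state=(4.891, 5.687, 5.189)
t=0.400: state=(5.261, 5.932, 5.894)
t=0.450: state=(5.547, 6.007, 6.638)
t=0.500: state=(5.710, 5.893, 7.341)
t=0.550: state=(5.726, 5.606, 7.922)
t=0.600: state=(5.594, 5.198, 8.318)
t=0.650: state=(5.341, 4.737, 8.500)
t=0.700: state=(5.007, 4.290, 8.479)
t=0.750: state=(4.640, 3.906, 8.292)
t=0.800: state=(4.285, 3.607, 7.988)
t=0.850: state=(3.971, 3.400, 7.617)
t=0.900: state=(3.717, 3.277, 7.219)
t=0.950: state=(3.532, 3.229, 6.824)
t=1.000: state=(3.414, 3.243, 6.456)
t=1.050: state=(3.359, 3.309, 6.129)
t=1.100: state=(3.362, 3.420, 5.856)
t=1.150: state=(3.415, 3.569, 5.643)
t=1.200: state=(3.513, 3.747, 5.497)
t=1.250: state=(3.647, 3.948, 5.422)
t=1.260: state=(3.678, 3.990, 5.416)

(x, y, z) = (3.678, 3.990, 5.416)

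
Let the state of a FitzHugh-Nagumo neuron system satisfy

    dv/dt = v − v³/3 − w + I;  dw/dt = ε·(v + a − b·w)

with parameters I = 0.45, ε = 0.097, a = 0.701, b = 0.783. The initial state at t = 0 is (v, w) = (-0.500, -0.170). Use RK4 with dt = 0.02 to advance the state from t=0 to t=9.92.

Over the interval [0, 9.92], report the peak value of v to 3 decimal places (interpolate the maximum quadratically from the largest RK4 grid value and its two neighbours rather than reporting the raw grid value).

t=0.000: state=(-0.500, -0.170)
step 1 (dt=0.02): k1=(0.162, 0.032), k2=(0.163, 0.033), k3=(0.163, 0.033), k4=(0.163, 0.033); state += dt/6·(k1+2k2+2k3+k4)
t=0.020: state=(-0.497, -0.169)
t=0.040: state=(-0.493, -0.169)
t=0.060: state=(-0.490, -0.168)
continuing one RK4 step at a time; state shown every 25 steps (Δt=0.5):
t=0.500: state=(-0.406, -0.152)
t=1.000: state=(-0.276, -0.129)
t=1.500: state=(-0.085, -0.100)
t=2.000: state=(0.205, -0.061)
t=2.500: state=(0.636, -0.005)
t=3.000: state=(1.164, 0.071)
t=3.500: state=(1.569, 0.168)
t=4.000: state=(1.740, 0.274)
t=4.500: state=(1.770, 0.381)
t=5.000: state=(1.748, 0.484)
t=5.500: state=(1.709, 0.582)
t=6.000: state=(1.663, 0.674)
t=6.500: state=(1.615, 0.760)
t=7.000: state=(1.564, 0.841)
t=7.500: state=(1.512, 0.916)
t=8.000: state=(1.458, 0.986)
t=8.500: state=(1.401, 1.051)
t=9.000: state=(1.341, 1.110)
t=9.500: state=(1.278, 1.164)
t=9.920: state=(1.220, 1.206)
largest grid value and its neighbours: v(4.440)=1.77020, v(4.460)=1.77020, v(4.480)=1.77013
parabola through these three points peaks at t≈4.452 with v≈1.77021

max v = 1.770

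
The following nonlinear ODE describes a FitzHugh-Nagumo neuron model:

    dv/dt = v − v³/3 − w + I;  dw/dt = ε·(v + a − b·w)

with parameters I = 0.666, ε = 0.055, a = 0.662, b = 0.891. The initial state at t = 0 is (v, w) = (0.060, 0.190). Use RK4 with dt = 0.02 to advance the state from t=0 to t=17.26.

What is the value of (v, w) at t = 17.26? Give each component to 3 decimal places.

t=0.000: state=(0.060, 0.190)
step 1 (dt=0.02): k1=(0.536, 0.030), k2=(0.541, 0.031), k3=(0.541, 0.031), k4=(0.546, 0.031); state += dt/6·(k1+2k2+2k3+k4)
t=0.020: state=(0.071, 0.191)
t=0.040: state=(0.082, 0.191)
t=0.060: state=(0.093, 0.192)
continuing one RK4 step at a time; state shown every 50 steps (Δt=1):
t=1.000: state=(0.889, 0.239)
t=2.000: state=(1.708, 0.337)
t=3.000: state=(1.832, 0.453)
t=4.000: state=(1.801, 0.565)
t=5.000: state=(1.754, 0.668)
t=6.000: state=(1.706, 0.765)
t=7.000: state=(1.658, 0.854)
t=8.000: state=(1.609, 0.936)
t=9.000: state=(1.559, 1.012)
t=10.000: state=(1.508, 1.082)
t=11.000: state=(1.457, 1.145)
t=12.000: state=(1.403, 1.203)
t=13.000: state=(1.348, 1.254)
t=14.000: state=(1.290, 1.301)
t=15.000: state=(1.227, 1.342)
t=16.000: state=(1.160, 1.377)
t=17.000: state=(1.084, 1.407)
t=17.260: state=(1.062, 1.414)

(v, w) = (1.062, 1.414)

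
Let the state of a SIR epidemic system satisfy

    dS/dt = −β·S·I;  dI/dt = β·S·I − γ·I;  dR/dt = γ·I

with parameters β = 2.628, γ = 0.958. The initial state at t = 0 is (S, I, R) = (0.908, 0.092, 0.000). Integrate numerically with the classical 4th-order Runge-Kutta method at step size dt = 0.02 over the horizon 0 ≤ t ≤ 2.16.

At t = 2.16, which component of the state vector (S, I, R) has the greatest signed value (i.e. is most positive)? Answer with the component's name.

largest component: R

t=0.000: state=(0.908, 0.092, 0.000)
step 1 (dt=0.02): k1=(-0.220, 0.131, 0.088), k2=(-0.222, 0.133, 0.089), k3=(-0.222, 0.133, 0.089), k4=(-0.225, 0.134, 0.091); state += dt/6·(k1+2k2+2k3+k4)
t=0.020: state=(0.904, 0.095, 0.002)
t=0.040: state=(0.899, 0.097, 0.004)
t=0.060: state=(0.894, 0.100, 0.006)
continuing one RK4 step at a time; state shown every 5 steps (Δt=0.1):
t=0.100: state=(0.885, 0.106, 0.009)
t=0.200: state=(0.859, 0.121, 0.020)
t=0.300: state=(0.830, 0.137, 0.033)
t=0.400: state=(0.799, 0.154, 0.047)
t=0.500: state=(0.765, 0.172, 0.062)
t=0.600: state=(0.730, 0.191, 0.080)
t=0.700: state=(0.692, 0.209, 0.099)
t=0.800: state=(0.654, 0.226, 0.120)
t=0.900: state=(0.615, 0.243, 0.142)
t=1.000: state=(0.576, 0.258, 0.166)
t=1.100: state=(0.537, 0.272, 0.192)
t=1.200: state=(0.499, 0.283, 0.218)
t=1.300: state=(0.463, 0.292, 0.246)
t=1.400: state=(0.428, 0.298, 0.274)
t=1.500: state=(0.396, 0.302, 0.303)
t=1.600: state=(0.366, 0.303, 0.332)
t=1.700: state=(0.338, 0.302, 0.361)
t=1.800: state=(0.312, 0.299, 0.389)
t=1.900: state=(0.289, 0.294, 0.418)
t=2.000: state=(0.267, 0.287, 0.446)
t=2.100: state=(0.248, 0.279, 0.473)
t=2.160: state=(0.238, 0.274, 0.489)
compare at T: S=0.238, I=0.274, R=0.489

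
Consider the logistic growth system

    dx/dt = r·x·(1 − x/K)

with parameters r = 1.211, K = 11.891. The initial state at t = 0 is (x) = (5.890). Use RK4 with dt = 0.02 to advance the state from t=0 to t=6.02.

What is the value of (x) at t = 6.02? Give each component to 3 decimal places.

t=0.000: state=(5.890)
step 1 (dt=0.02): k1=(3.600), k2=(3.600), k3=(3.600), k4=(3.600); state += dt/6·(k1+2k2+2k3+k4)
t=0.020: state=(5.962)
t=0.040: state=(6.034)
t=0.060: state=(6.106)
continuing one RK4 step at a time; state shown every 10 steps (Δt=0.2):
t=0.200: state=(6.607)
t=0.400: state=(7.306)
t=0.600: state=(7.966)
t=0.800: state=(8.575)
t=1.000: state=(9.122)
t=1.200: state=(9.603)
t=1.400: state=(10.018)
t=1.600: state=(10.369)
t=1.800: state=(10.663)
t=2.000: state=(10.905)
t=2.200: state=(11.103)
t=2.400: state=(11.264)
t=2.600: state=(11.393)
t=2.800: state=(11.496)
t=3.000: state=(11.579)
t=3.200: state=(11.645)
t=3.400: state=(11.697)
t=3.600: state=(11.738)
t=3.800: state=(11.771)
t=4.000: state=(11.796)
t=4.200: state=(11.817)
t=4.400: state=(11.833)
t=4.600: state=(11.845)
t=4.800: state=(11.855)
t=5.000: state=(11.863)
t=5.200: state=(11.869)
t=5.400: state=(11.874)
t=5.600: state=(11.877)
t=5.800: state=(11.880)
t=6.000: state=(11.883)
t=6.020: state=(11.883)

(x) = (11.883)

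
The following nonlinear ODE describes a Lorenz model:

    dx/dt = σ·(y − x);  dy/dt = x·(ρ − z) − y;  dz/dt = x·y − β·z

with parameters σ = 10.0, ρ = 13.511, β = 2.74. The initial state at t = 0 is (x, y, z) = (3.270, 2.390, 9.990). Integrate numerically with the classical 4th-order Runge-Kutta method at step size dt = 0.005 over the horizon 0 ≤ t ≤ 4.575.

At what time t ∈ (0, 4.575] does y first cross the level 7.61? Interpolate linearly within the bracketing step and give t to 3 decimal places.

t=0.000: state=(3.270, 2.390, 9.990)
step 1 (dt=0.005): k1=(-8.800, 9.124, -19.557), k2=(-8.352, 9.182, -19.402), k3=(-8.362, 9.185, -19.400), k4=(-7.923, 9.244, -19.243); state += dt/6·(k1+2k2+2k3+k4)
t=0.005: state=(3.228, 2.436, 9.893)
t=0.010: state=(3.191, 2.482, 9.798)
t=0.015: state=(3.157, 2.530, 9.704)
continuing one RK4 step at a time; state shown every 40 steps (Δt=0.2):
t=0.200: state=(3.836, 4.939, 7.629)
t=0.330: state=(5.764, 7.546, 8.677)
next step: t=0.335: state=(5.854, 7.647, 8.779) — y has crossed 7.61
linear interpolation between t=0.330 (7.54584) and t=0.335 (7.64679) → t≈0.333

t = 0.333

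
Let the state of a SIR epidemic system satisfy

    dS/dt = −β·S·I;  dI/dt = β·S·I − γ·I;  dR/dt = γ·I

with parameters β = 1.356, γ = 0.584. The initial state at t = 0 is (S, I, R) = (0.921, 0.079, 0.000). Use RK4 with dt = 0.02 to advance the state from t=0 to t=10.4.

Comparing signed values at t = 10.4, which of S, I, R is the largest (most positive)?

largest component: R

t=0.000: state=(0.921, 0.079, 0.000)
step 1 (dt=0.02): k1=(-0.099, 0.053, 0.046), k2=(-0.099, 0.053, 0.046), k3=(-0.099, 0.053, 0.046), k4=(-0.100, 0.053, 0.047); state += dt/6·(k1+2k2+2k3+k4)
t=0.020: state=(0.919, 0.080, 0.001)
t=0.040: state=(0.917, 0.081, 0.002)
t=0.060: state=(0.915, 0.082, 0.003)
continuing one RK4 step at a time; state shown every 25 steps (Δt=0.5):
t=0.500: state=(0.865, 0.108, 0.027)
t=1.000: state=(0.795, 0.142, 0.064)
t=1.500: state=(0.713, 0.177, 0.110)
t=2.000: state=(0.626, 0.208, 0.166)
t=2.500: state=(0.539, 0.230, 0.231)
t=3.000: state=(0.459, 0.241, 0.300)
t=3.500: state=(0.390, 0.240, 0.370)
t=4.000: state=(0.332, 0.229, 0.439)
t=4.500: state=(0.286, 0.211, 0.503)
t=5.000: state=(0.250, 0.188, 0.561)
t=5.500: state=(0.222, 0.165, 0.613)
t=6.000: state=(0.200, 0.142, 0.658)
t=6.500: state=(0.183, 0.121, 0.696)
t=7.000: state=(0.170, 0.102, 0.729)
t=7.500: state=(0.159, 0.085, 0.756)
t=8.000: state=(0.151, 0.070, 0.778)
t=8.500: state=(0.145, 0.058, 0.797)
t=9.000: state=(0.140, 0.048, 0.813)
t=9.500: state=(0.136, 0.039, 0.825)
t=10.000: state=(0.132, 0.032, 0.836)
t=10.400: state=(0.130, 0.027, 0.843)
compare at T: S=0.130, I=0.027, R=0.843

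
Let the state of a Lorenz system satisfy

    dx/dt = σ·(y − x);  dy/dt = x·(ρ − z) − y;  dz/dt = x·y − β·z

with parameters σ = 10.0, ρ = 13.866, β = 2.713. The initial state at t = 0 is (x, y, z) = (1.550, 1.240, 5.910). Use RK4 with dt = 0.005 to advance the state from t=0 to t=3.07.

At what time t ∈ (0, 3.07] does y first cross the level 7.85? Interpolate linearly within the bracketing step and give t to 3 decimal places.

t=0.000: state=(1.550, 1.240, 5.910)
step 1 (dt=0.005): k1=(-3.100, 11.092, -14.112), k2=(-2.745, 11.057, -13.983), k3=(-2.755, 11.063, -13.983), k4=(-2.409, 11.034, -13.854); state += dt/6·(k1+2k2+2k3+k4)
t=0.005: state=(1.536, 1.295, 5.840)
t=0.010: state=(1.526, 1.350, 5.771)
t=0.015: state=(1.519, 1.405, 5.704)
continuing one RK4 step at a time; state shown every 20 steps (Δt=0.1):
t=0.100: state=(1.773, 2.420, 4.763)
t=0.200: state=(2.786, 4.188, 4.286)
t=0.300: state=(4.654, 7.019, 5.103)
t=0.320: state=(5.147, 7.709, 5.536)
next step: t=0.325: state=(5.276, 7.886, 5.664) — y has crossed 7.85
linear interpolation between t=0.320 (7.70922) and t=0.325 (7.88563) → t≈0.324

t = 0.324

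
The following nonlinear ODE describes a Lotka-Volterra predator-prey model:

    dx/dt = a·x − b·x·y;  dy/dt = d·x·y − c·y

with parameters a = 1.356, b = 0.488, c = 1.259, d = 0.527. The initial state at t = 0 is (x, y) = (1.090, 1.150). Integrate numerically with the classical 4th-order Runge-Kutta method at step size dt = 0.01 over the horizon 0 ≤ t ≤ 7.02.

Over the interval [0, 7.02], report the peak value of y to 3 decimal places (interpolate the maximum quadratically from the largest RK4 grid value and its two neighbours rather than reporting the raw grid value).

t=0.000: state=(1.090, 1.150)
step 1 (dt=0.01): k1=(0.866, -0.787), k2=(0.872, -0.782), k3=(0.872, -0.782), k4=(0.877, -0.777); state += dt/6·(k1+2k2+2k3+k4)
t=0.010: state=(1.099, 1.142)
t=0.020: state=(1.108, 1.134)
t=0.030: state=(1.116, 1.127)
continuing one RK4 step at a time; state shown every 25 steps (Δt=0.25):
t=0.250: state=(1.344, 0.985)
t=0.500: state=(1.685, 0.877)
t=0.750: state=(2.133, 0.822)
t=1.000: state=(2.710, 0.824)
t=1.250: state=(3.427, 0.900)
t=1.500: state=(4.266, 1.089)
t=1.750: state=(5.134, 1.478)
t=2.000: state=(5.776, 2.223)
t=2.250: state=(5.750, 3.503)
t=2.500: state=(4.761, 5.160)
t=2.750: state=(3.272, 6.399)
t=3.000: state=(2.056, 6.599)
t=3.250: state=(1.332, 5.993)
t=3.500: state=(0.951, 5.070)
t=3.750: state=(0.762, 4.136)
t=4.000: state=(0.679, 3.317)
t=4.250: state=(0.664, 2.644)
t=4.500: state=(0.698, 2.110)
t=4.750: state=(0.778, 1.697)
t=5.000: state=(0.905, 1.383)
t=5.250: state=(1.090, 1.150)
t=5.500: state=(1.343, 0.985)
t=5.750: state=(1.684, 0.877)
t=6.000: state=(2.132, 0.822)
t=6.250: state=(2.708, 0.824)
t=6.500: state=(3.425, 0.899)
t=6.750: state=(4.264, 1.088)
t=7.000: state=(5.132, 1.476)
t=7.020: state=(5.196, 1.520)
largest grid value and its neighbours: y(2.910)=6.64545, y(2.920)=6.64628, y(2.930)=6.64554
parabola through these three points peaks at t≈2.920 with y≈6.64628

max y = 6.646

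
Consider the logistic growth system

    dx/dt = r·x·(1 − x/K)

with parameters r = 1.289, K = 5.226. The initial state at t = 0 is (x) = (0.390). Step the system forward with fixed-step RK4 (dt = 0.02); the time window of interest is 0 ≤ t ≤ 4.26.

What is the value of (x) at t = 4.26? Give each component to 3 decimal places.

(x) = (4.972)

t=0.000: state=(0.390)
step 1 (dt=0.02): k1=(0.465), k2=(0.470), k3=(0.470), k4=(0.475); state += dt/6·(k1+2k2+2k3+k4)
t=0.020: state=(0.399)
t=0.040: state=(0.409)
t=0.060: state=(0.419)
continuing one RK4 step at a time; state shown every 10 steps (Δt=0.2):
t=0.200: state=(0.494)
t=0.400: state=(0.622)
t=0.600: state=(0.777)
t=0.800: state=(0.964)
t=1.000: state=(1.183)
t=1.200: state=(1.436)
t=1.400: state=(1.719)
t=1.600: state=(2.028)
t=1.800: state=(2.356)
t=2.000: state=(2.692)
t=2.200: state=(3.025)
t=2.400: state=(3.345)
t=2.600: state=(3.643)
t=2.800: state=(3.913)
t=3.000: state=(4.150)
t=3.200: state=(4.353)
t=3.400: state=(4.525)
t=3.600: state=(4.667)
t=3.800: state=(4.784)
t=4.000: state=(4.877)
t=4.200: state=(4.952)
t=4.260: state=(4.972)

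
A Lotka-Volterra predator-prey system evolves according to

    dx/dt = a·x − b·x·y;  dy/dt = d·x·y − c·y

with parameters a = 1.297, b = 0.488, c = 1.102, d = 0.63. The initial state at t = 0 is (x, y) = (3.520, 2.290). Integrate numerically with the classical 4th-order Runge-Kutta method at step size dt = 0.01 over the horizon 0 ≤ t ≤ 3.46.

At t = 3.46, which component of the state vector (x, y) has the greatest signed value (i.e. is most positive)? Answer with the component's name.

t=0.000: state=(3.520, 2.290)
step 1 (dt=0.01): k1=(0.632, 2.555), k2=(0.610, 2.574), k3=(0.610, 2.574), k4=(0.589, 2.592); state += dt/6·(k1+2k2+2k3+k4)
t=0.010: state=(3.526, 2.316)
t=0.020: state=(3.532, 2.342)
t=0.030: state=(3.537, 2.368)
continuing one RK4 step at a time; state shown every 20 steps (Δt=0.2):
t=0.200: state=(3.550, 2.874)
t=0.400: state=(3.362, 3.572)
t=0.600: state=(2.969, 4.277)
t=0.800: state=(2.462, 4.834)
t=1.000: state=(1.959, 5.121)
t=1.200: state=(1.537, 5.114)
t=1.400: state=(1.222, 4.876)
t=1.600: state=(1.002, 4.496)
t=1.800: state=(0.855, 4.052)
t=2.000: state=(0.763, 3.597)
t=2.200: state=(0.711, 3.166)
t=2.400: state=(0.690, 2.773)
t=2.600: state=(0.695, 2.427)
t=2.800: state=(0.721, 2.128)
t=3.000: state=(0.769, 1.874)
t=3.200: state=(0.839, 1.664)
t=3.400: state=(0.933, 1.492)
t=3.460: state=(0.966, 1.447)
compare at T: x=0.966, y=1.447

largest component: y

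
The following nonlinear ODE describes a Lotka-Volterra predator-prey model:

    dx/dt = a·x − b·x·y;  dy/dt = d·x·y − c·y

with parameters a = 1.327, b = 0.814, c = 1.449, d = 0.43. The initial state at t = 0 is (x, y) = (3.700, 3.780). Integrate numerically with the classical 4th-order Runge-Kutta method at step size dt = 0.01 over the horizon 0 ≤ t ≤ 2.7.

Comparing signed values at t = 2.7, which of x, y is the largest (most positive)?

largest component: x

t=0.000: state=(3.700, 3.780)
step 1 (dt=0.01): k1=(-6.475, 0.537), k2=(-6.426, 0.484), k3=(-6.426, 0.485), k4=(-6.377, 0.433); state += dt/6·(k1+2k2+2k3+k4)
t=0.010: state=(3.636, 3.785)
t=0.020: state=(3.572, 3.789)
t=0.030: state=(3.510, 3.791)
continuing one RK4 step at a time; state shown every 10 steps (Δt=0.1):
t=0.100: state=(3.103, 3.784)
t=0.200: state=(2.612, 3.700)
t=0.300: state=(2.220, 3.550)
t=0.400: state=(1.913, 3.356)
t=0.500: state=(1.677, 3.135)
t=0.600: state=(1.498, 2.903)
t=0.700: state=(1.363, 2.671)
t=0.800: state=(1.264, 2.445)
t=0.900: state=(1.194, 2.229)
t=1.000: state=(1.146, 2.028)
t=1.100: state=(1.118, 1.842)
t=1.200: state=(1.107, 1.671)
t=1.300: state=(1.110, 1.516)
t=1.400: state=(1.127, 1.377)
t=1.500: state=(1.157, 1.251)
t=1.600: state=(1.199, 1.138)
t=1.700: state=(1.253, 1.038)
t=1.800: state=(1.320, 0.949)
t=1.900: state=(1.399, 0.870)
t=2.000: state=(1.493, 0.801)
t=2.100: state=(1.601, 0.741)
t=2.200: state=(1.725, 0.688)
t=2.300: state=(1.866, 0.643)
t=2.400: state=(2.026, 0.605)
t=2.500: state=(2.205, 0.573)
t=2.600: state=(2.406, 0.547)
t=2.700: state=(2.630, 0.528)
compare at T: x=2.630, y=0.528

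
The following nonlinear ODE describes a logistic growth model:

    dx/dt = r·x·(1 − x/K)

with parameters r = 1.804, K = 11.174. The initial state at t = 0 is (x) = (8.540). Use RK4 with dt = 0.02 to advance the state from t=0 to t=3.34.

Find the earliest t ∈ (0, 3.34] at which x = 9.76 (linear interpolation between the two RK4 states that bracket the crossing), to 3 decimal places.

t=0.000: state=(8.540)
step 1 (dt=0.02): k1=(3.632), k2=(3.597), k3=(3.597), k4=(3.562); state += dt/6·(k1+2k2+2k3+k4)
t=0.020: state=(8.612)
t=0.040: state=(8.682)
t=0.060: state=(8.752)
continuing one RK4 step at a time; state shown every 10 steps (Δt=0.2):
t=0.200: state=(9.197)
t=0.400: state=(9.717)
next step: t=0.420: state=(9.763) — x has crossed 9.76
linear interpolation between t=0.400 (9.71746) and t=0.420 (9.76255) → t≈0.419

t = 0.419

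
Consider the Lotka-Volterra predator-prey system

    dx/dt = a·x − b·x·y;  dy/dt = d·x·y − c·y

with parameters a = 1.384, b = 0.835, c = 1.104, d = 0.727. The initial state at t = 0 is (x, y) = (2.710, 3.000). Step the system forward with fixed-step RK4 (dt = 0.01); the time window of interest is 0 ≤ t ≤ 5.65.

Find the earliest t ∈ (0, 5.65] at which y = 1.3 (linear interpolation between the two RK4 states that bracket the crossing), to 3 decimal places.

t=0.000: state=(2.710, 3.000)
step 1 (dt=0.01): k1=(-3.038, 2.599), k2=(-3.050, 2.576), k3=(-3.050, 2.576), k4=(-3.061, 2.554); state += dt/6·(k1+2k2+2k3+k4)
t=0.010: state=(2.680, 3.026)
t=0.020: state=(2.649, 3.051)
t=0.030: state=(2.618, 3.076)
continuing one RK4 step at a time; state shown every 20 steps (Δt=0.2):
t=0.200: state=(2.086, 3.409)
t=0.400: state=(1.533, 3.551)
t=0.600: state=(1.124, 3.448)
t=0.800: state=(0.850, 3.187)
t=1.000: state=(0.677, 2.853)
t=1.200: state=(0.571, 2.503)
t=1.400: state=(0.510, 2.170)
t=1.600: state=(0.480, 1.869)
t=1.800: state=(0.474, 1.606)
t=2.000: state=(0.487, 1.381)
t=2.080: state=(0.498, 1.301)
next step: t=2.090: state=(0.499, 1.291) — y has crossed 1.3
linear interpolation between t=2.080 (1.30106) and t=2.090 (1.29145) → t≈2.081

t = 2.081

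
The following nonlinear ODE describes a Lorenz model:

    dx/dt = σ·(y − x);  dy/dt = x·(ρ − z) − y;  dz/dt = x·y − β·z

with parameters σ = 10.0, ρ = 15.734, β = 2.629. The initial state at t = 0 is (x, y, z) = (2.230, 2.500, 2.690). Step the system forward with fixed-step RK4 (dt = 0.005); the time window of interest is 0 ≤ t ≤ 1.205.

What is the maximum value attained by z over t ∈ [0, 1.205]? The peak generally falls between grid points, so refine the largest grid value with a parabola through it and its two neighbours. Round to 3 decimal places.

t=0.000: state=(2.230, 2.500, 2.690)
step 1 (dt=0.005): k1=(2.700, 26.588, -1.497), k2=(3.297, 26.618, -1.322), k3=(3.283, 26.636, -1.319), k4=(3.868, 26.684, -1.139); state += dt/6·(k1+2k2+2k3+k4)
t=0.005: state=(2.246, 2.633, 2.683)
t=0.010: state=(2.269, 2.767, 2.679)
t=0.015: state=(2.296, 2.902, 2.676)
continuing one RK4 step at a time; state shown every 10 steps (Δt=0.05):
t=0.050: state=(2.628, 3.898, 2.719)
t=0.100: state=(3.478, 5.604, 3.062)
t=0.150: state=(4.761, 7.773, 3.976)
t=0.200: state=(6.487, 10.355, 5.886)
t=0.250: state=(8.559, 12.851, 9.300)
t=0.300: state=(10.574, 14.064, 14.315)
t=0.350: state=(11.736, 12.601, 19.717)
t=0.400: state=(11.278, 8.605, 23.135)
t=0.450: state=(9.272, 4.260, 23.381)
t=0.500: state=(6.630, 1.392, 21.513)
t=0.550: state=(4.254, 0.108, 19.033)
t=0.600: state=(2.526, -0.252, 16.672)
t=0.650: state=(1.430, -0.237, 14.595)
t=0.700: state=(0.798, -0.121, 12.788)
t=0.750: state=(0.462, -0.005, 11.211)
t=0.800: state=(0.299, 0.089, 9.830)
t=0.850: state=(0.233, 0.167, 8.621)
t=0.900: state=(0.223, 0.242, 7.561)
t=0.950: state=(0.248, 0.329, 6.633)
t=1.000: state=(0.303, 0.440, 5.821)
t=1.050: state=(0.387, 0.591, 5.112)
t=1.100: state=(0.509, 0.800, 4.497)
t=1.150: state=(0.683, 1.093, 3.970)
t=1.200: state=(0.928, 1.508, 3.529)
t=1.205: state=(0.958, 1.558, 3.491)
largest grid value and its neighbours: z(0.425)=23.62615, z(0.430)=23.63035, z(0.435)=23.60624
parabola through these three points peaks at t≈0.428 with z≈23.63210

max z = 23.632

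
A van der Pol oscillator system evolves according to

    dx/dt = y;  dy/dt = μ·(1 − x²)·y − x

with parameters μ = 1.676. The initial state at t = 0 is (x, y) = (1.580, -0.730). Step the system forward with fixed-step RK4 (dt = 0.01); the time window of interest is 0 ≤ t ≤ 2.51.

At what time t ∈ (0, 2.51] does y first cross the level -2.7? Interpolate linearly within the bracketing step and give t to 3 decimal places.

t=0.000: state=(1.580, -0.730)
step 1 (dt=0.01): k1=(-0.730, 0.251), k2=(-0.729, 0.237), k3=(-0.729, 0.237), k4=(-0.728, 0.224); state += dt/6·(k1+2k2+2k3+k4)
t=0.010: state=(1.573, -0.728)
t=0.020: state=(1.565, -0.726)
t=0.030: state=(1.558, -0.724)
continuing one RK4 step at a time; state shown every 10 steps (Δt=0.1):
t=0.100: state=(1.508, -0.717)
t=0.200: state=(1.436, -0.724)
t=0.300: state=(1.363, -0.746)
t=0.400: state=(1.286, -0.782)
t=0.500: state=(1.206, -0.832)
t=0.600: state=(1.119, -0.897)
t=0.700: state=(1.026, -0.981)
t=0.800: state=(0.923, -1.087)
t=0.900: state=(0.807, -1.222)
t=1.000: state=(0.677, -1.394)
t=1.100: state=(0.527, -1.614)
t=1.200: state=(0.352, -1.894)
t=1.300: state=(0.146, -2.242)
t=1.400: state=(-0.098, -2.652)
t=1.410: state=(-0.125, -2.695)
next step: t=1.420: state=(-0.152, -2.738) — y has crossed -2.7
linear interpolation between t=1.410 (-2.69522) and t=1.420 (-2.73849) → t≈1.411

t = 1.411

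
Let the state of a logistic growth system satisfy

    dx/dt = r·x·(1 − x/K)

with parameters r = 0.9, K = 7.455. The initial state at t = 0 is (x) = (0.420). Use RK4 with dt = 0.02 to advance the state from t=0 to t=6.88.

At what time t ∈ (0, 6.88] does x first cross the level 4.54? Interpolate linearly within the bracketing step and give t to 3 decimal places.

t = 3.624

t=0.000: state=(0.420)
step 1 (dt=0.02): k1=(0.357), k2=(0.360), k3=(0.360), k4=(0.362); state += dt/6·(k1+2k2+2k3+k4)
t=0.020: state=(0.427)
t=0.040: state=(0.434)
t=0.060: state=(0.442)
continuing one RK4 step at a time; state shown every 25 steps (Δt=0.5):
t=0.500: state=(0.638)
t=1.000: state=(0.955)
t=1.500: state=(1.395)
t=2.000: state=(1.978)
t=2.500: state=(2.696)
t=3.000: state=(3.507)
t=3.500: state=(4.340)
t=3.620: state=(4.534)
next step: t=3.640: state=(4.566) — x has crossed 4.54
linear interpolation between t=3.620 (4.53386) and t=3.640 (4.56578) → t≈3.624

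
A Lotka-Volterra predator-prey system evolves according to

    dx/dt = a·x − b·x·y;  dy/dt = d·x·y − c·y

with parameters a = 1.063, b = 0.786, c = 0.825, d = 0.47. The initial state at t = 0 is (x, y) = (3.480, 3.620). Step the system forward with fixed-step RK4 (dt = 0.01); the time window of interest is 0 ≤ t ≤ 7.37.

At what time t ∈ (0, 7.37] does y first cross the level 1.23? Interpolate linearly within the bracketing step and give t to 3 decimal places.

t = 2.389

t=0.000: state=(3.480, 3.620)
step 1 (dt=0.01): k1=(-6.202, 2.934), k2=(-6.187, 2.893), k3=(-6.187, 2.893), k4=(-6.170, 2.852); state += dt/6·(k1+2k2+2k3+k4)
t=0.010: state=(3.418, 3.649)
t=0.020: state=(3.357, 3.677)
t=0.030: state=(3.295, 3.704)
continuing one RK4 step at a time; state shown every 25 steps (Δt=0.25):
t=0.250: state=(2.112, 4.073)
t=0.500: state=(1.236, 4.016)
t=0.750: state=(0.756, 3.662)
t=1.000: state=(0.502, 3.203)
t=1.250: state=(0.365, 2.740)
t=1.500: state=(0.290, 2.316)
t=1.750: state=(0.249, 1.944)
t=2.000: state=(0.229, 1.627)
t=2.250: state=(0.223, 1.359)
t=2.380: state=(0.224, 1.238)
next step: t=2.390: state=(0.225, 1.229) — y has crossed 1.23
linear interpolation between t=2.380 (1.23774) and t=2.390 (1.22887) → t≈2.389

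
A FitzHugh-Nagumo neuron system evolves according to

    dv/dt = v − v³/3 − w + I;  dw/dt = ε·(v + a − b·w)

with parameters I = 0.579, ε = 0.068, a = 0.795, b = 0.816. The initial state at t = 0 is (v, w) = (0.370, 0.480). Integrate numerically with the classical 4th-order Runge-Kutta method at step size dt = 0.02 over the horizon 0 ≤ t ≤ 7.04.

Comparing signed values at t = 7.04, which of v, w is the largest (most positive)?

t=0.000: state=(0.370, 0.480)
step 1 (dt=0.02): k1=(0.452, 0.053), k2=(0.455, 0.053), k3=(0.456, 0.053), k4=(0.459, 0.053); state += dt/6·(k1+2k2+2k3+k4)
t=0.020: state=(0.379, 0.481)
t=0.040: state=(0.388, 0.482)
t=0.060: state=(0.398, 0.483)
continuing one RK4 step at a time; state shown every 25 steps (Δt=0.5):
t=0.500: state=(0.639, 0.510)
t=1.000: state=(0.975, 0.550)
t=1.500: state=(1.296, 0.600)
t=2.000: state=(1.506, 0.657)
t=2.500: state=(1.598, 0.718)
t=3.000: state=(1.620, 0.779)
t=3.500: state=(1.609, 0.839)
t=4.000: state=(1.584, 0.896)
t=4.500: state=(1.553, 0.951)
t=5.000: state=(1.518, 1.003)
t=5.500: state=(1.481, 1.053)
t=6.000: state=(1.442, 1.100)
t=6.500: state=(1.402, 1.144)
t=7.000: state=(1.361, 1.185)
t=7.040: state=(1.357, 1.189)
compare at T: v=1.357, w=1.189

largest component: v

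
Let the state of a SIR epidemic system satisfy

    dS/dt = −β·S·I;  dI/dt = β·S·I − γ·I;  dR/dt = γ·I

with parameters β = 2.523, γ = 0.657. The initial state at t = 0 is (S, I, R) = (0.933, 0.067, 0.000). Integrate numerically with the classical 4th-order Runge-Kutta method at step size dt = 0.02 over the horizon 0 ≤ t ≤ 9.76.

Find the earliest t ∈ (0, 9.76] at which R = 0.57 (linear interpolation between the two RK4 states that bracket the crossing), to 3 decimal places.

t = 2.943

t=0.000: state=(0.933, 0.067, 0.000)
step 1 (dt=0.02): k1=(-0.158, 0.114, 0.044), k2=(-0.160, 0.115, 0.045), k3=(-0.160, 0.115, 0.045), k4=(-0.163, 0.117, 0.046); state += dt/6·(k1+2k2+2k3+k4)
t=0.020: state=(0.930, 0.069, 0.001)
t=0.040: state=(0.926, 0.072, 0.002)
t=0.060: state=(0.923, 0.074, 0.003)
continuing one RK4 step at a time; state shown every 25 steps (Δt=0.5):
t=0.500: state=(0.819, 0.147, 0.034)
t=1.000: state=(0.633, 0.266, 0.101)
t=1.500: state=(0.421, 0.372, 0.207)
t=2.000: state=(0.256, 0.407, 0.337)
t=2.500: state=(0.155, 0.378, 0.467)
t=2.940: state=(0.105, 0.326, 0.569)
next step: t=2.960: state=(0.103, 0.323, 0.574) — R has crossed 0.57
linear interpolation between t=2.940 (0.56940) and t=2.960 (0.57366) → t≈2.943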